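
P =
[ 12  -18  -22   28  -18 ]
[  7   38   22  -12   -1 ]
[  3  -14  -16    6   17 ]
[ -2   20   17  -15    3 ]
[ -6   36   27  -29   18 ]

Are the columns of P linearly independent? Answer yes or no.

yes

Row reduce P to echelon form.
R2 ← R2 − (7/12)·R1: [0, 97/2, 209/6, -85/3, 19/2]
R3 ← R3 − (1/4)·R1: [0, -19/2, -21/2, -1, 43/2]
R4 ← R4 + (1/6)·R1: [0, 17, 40/3, -31/3, 0]
R5 ← R5 + (1/2)·R1: [0, 27, 16, -15, 9]
R3 ← R3 + (19/97)·R2: [0, 0, -1070/291, -1906/291, 2266/97]
R4 ← R4 − (34/97)·R2: [0, 0, 109/97, -39/97, -323/97]
R5 ← R5 − (54/97)·R2: [0, 0, -329/97, 75/97, 360/97]
R4 ← R4 + (327/1070)·R3: [0, 0, 0, -1286/535, 2038/535]
R5 ← R5 − (987/1070)·R3: [0, 0, 0, 3646/535, -9543/535]
R5 ← R5 + (1823/643)·R4: [0, 0, 0, 0, -4525/643]
5 pivots among 5 columns.
Every column is a pivot column, so the columns are linearly independent.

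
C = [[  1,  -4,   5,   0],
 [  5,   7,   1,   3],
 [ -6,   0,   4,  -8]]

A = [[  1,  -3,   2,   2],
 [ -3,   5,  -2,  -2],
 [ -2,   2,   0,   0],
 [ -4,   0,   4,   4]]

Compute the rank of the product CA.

First compute CA:
[[  3, -13,  10,  10],
 [-30,  22,   8,   8],
 [ 18,  26, -44, -44]]
Now row reduce the product.
R2 ← R2 + (10)·R1: [0, -108, 108, 108]
R3 ← R3 − (6)·R1: [0, 104, -104, -104]
R3 ← R3 + (26/27)·R2: [0, 0, 0, 0]
2 nonzero rows, so rank(CA) = 2.

2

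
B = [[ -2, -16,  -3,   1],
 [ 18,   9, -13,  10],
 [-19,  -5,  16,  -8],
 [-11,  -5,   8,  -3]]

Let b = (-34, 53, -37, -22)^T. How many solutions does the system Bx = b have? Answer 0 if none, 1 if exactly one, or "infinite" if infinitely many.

1

Row reduce the augmented matrix [B | b].
R2 ← R2 + (9)·R1: [0, -135, -40, 19, -253]
R3 ← R3 − (19/2)·R1: [0, 147, 89/2, -35/2, 286]
R4 ← R4 − (11/2)·R1: [0, 83, 49/2, -17/2, 165]
R3 ← R3 + (49/45)·R2: [0, 0, 17/18, 287/90, 473/45]
R4 ← R4 + (83/135)·R2: [0, 0, -5/54, 859/270, 1276/135]
R4 ← R4 + (5/51)·R3: [0, 0, 0, 297/85, 891/85]
The echelon form has 4 nonzero rows, and every pivot lies in the first 4 columns, so rank(B) = rank([B|b]) = 4.
The system is consistent.
rank = 4 = number of unknowns, so the solution is unique.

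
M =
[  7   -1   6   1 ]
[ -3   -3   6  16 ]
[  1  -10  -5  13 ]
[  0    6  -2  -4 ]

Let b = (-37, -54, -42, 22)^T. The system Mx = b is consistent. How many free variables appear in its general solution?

Row reduce the augmented matrix [M | b].
R2 ← R2 + (3/7)·R1: [0, -24/7, 60/7, 115/7, -489/7]
R3 ← R3 − (1/7)·R1: [0, -69/7, -41/7, 90/7, -257/7]
R3 ← R3 − (23/8)·R2: [0, 0, -61/2, -275/8, 1313/8]
R4 ← R4 + (7/4)·R2: [0, 0, 13, 99/4, -401/4]
R4 ← R4 + (26/61)·R3: [0, 0, 0, 616/61, -1848/61]
The echelon form has 4 nonzero rows, and every pivot lies in the first 4 columns, so rank(M) = rank([M|b]) = 4.
The system is consistent.
Free variables = (unknowns) − (rank) = 4 − 4 = 0.

0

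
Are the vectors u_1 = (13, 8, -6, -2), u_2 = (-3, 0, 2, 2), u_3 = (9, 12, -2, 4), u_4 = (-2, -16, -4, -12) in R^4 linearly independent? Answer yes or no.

Form the matrix with these vectors as rows and row reduce.
R2 ← R2 + (3/13)·R1: [0, 24/13, 8/13, 20/13]
R3 ← R3 − (9/13)·R1: [0, 84/13, 28/13, 70/13]
R4 ← R4 + (2/13)·R1: [0, -192/13, -64/13, -160/13]
R3 ← R3 − (7/2)·R2: [0, 0, 0, 0]
R4 ← R4 + (8)·R2: [0, 0, 0, 0]
2 nonzero rows, so the 4 vectors span a space of dimension 2.
Since 2 < 4, the vectors are linearly dependent.

no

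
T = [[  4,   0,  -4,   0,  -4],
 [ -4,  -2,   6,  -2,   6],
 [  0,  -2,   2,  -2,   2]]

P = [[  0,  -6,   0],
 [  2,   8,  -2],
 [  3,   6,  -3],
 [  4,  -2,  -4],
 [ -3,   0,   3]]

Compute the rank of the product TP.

2

First compute TP:
[[  0, -48,   0],
 [-12,  48,  12],
 [-12,   0,  12]]
Now row reduce the product.
Swap R1 ↔ R2
R3 ← R3 − R1: [0, -48, 0]
R3 ← R3 − R2: [0, 0, 0]
2 nonzero rows, so rank(TP) = 2.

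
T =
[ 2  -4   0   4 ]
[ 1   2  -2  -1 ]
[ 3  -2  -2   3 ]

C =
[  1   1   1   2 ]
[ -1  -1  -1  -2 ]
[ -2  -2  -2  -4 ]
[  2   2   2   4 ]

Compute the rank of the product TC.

1

First compute TC:
[[ 14,  14,  14,  28],
 [  1,   1,   1,   2],
 [ 15,  15,  15,  30]]
Now row reduce the product.
R2 ← R2 − (1/14)·R1: [0, 0, 0, 0]
R3 ← R3 − (15/14)·R1: [0, 0, 0, 0]
1 nonzero row, so rank(TC) = 1.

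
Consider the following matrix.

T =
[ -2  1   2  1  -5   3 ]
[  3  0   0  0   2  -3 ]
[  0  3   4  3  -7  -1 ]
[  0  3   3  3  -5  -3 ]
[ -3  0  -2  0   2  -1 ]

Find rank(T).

Row reduce to echelon form.
R2 ← R2 + (3/2)·R1: [0, 3/2, 3, 3/2, -11/2, 3/2]
R5 ← R5 − (3/2)·R1: [0, -3/2, -5, -3/2, 19/2, -11/2]
R3 ← R3 − (2)·R2: [0, 0, -2, 0, 4, -4]
R4 ← R4 − (2)·R2: [0, 0, -3, 0, 6, -6]
R5 ← R5 + R2: [0, 0, -2, 0, 4, -4]
R4 ← R4 − (3/2)·R3: [0, 0, 0, 0, 0, 0]
R5 ← R5 − R3: [0, 0, 0, 0, 0, 0]
Echelon form has 3 nonzero rows, so rank(T) = 3.

3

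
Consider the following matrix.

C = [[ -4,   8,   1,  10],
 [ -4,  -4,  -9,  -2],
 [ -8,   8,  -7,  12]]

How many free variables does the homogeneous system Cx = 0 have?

Row reduce to echelon form.
R2 ← R2 − R1: [0, -12, -10, -12]
R3 ← R3 − (2)·R1: [0, -8, -9, -8]
R3 ← R3 − (2/3)·R2: [0, 0, -7/3, 0]
3 nonzero rows, so rank(C) = 3.
C has 4 columns; by rank–nullity, nullity = 4 − 3 = 1.

1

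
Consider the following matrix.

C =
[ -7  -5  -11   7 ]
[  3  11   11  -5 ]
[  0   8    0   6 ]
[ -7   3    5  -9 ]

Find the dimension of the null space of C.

1

Row reduce to echelon form.
R2 ← R2 + (3/7)·R1: [0, 62/7, 44/7, -2]
R4 ← R4 − R1: [0, 8, 16, -16]
R3 ← R3 − (28/31)·R2: [0, 0, -176/31, 242/31]
R4 ← R4 − (28/31)·R2: [0, 0, 320/31, -440/31]
R4 ← R4 + (20/11)·R3: [0, 0, 0, 0]
3 nonzero rows, so rank(C) = 3.
C has 4 columns; by rank–nullity, nullity = 4 − 3 = 1.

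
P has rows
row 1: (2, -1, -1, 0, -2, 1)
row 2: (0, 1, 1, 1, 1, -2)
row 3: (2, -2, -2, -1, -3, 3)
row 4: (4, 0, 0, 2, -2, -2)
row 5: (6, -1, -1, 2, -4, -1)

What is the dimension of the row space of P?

Row reduce to echelon form.
R3 ← R3 − R1: [0, -1, -1, -1, -1, 2]
R4 ← R4 − (2)·R1: [0, 2, 2, 2, 2, -4]
R5 ← R5 − (3)·R1: [0, 2, 2, 2, 2, -4]
R3 ← R3 + R2: [0, 0, 0, 0, 0, 0]
R4 ← R4 − (2)·R2: [0, 0, 0, 0, 0, 0]
R5 ← R5 − (2)·R2: [0, 0, 0, 0, 0, 0]
Echelon form has 2 nonzero rows, so rank(P) = 2.
The row space has dimension equal to the rank: 2.

2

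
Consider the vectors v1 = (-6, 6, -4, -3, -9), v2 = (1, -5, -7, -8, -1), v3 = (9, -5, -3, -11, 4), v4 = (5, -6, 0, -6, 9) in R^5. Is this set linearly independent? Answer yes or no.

Form the matrix with these vectors as rows and row reduce.
R2 ← R2 + (1/6)·R1: [0, -4, -23/3, -17/2, -5/2]
R3 ← R3 + (3/2)·R1: [0, 4, -9, -31/2, -19/2]
R4 ← R4 + (5/6)·R1: [0, -1, -10/3, -17/2, 3/2]
R3 ← R3 + R2: [0, 0, -50/3, -24, -12]
R4 ← R4 − (1/4)·R2: [0, 0, -17/12, -51/8, 17/8]
R4 ← R4 − (17/200)·R3: [0, 0, 0, -867/200, 629/200]
4 nonzero rows, so the 4 vectors span a space of dimension 4.
Since 4 = 4, the vectors are linearly independent.

yes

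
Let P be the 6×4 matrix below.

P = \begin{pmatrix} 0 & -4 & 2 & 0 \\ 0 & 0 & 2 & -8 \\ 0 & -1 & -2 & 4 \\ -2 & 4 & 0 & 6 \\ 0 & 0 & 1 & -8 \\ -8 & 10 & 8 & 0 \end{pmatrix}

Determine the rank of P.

Row reduce to echelon form.
Swap R1 ↔ R4
R6 ← R6 − (4)·R1: [0, -6, 8, -24]
Swap R2 ↔ R3
R4 ← R4 − (4)·R2: [0, 0, 10, -16]
R6 ← R6 − (6)·R2: [0, 0, 20, -48]
R4 ← R4 − (5)·R3: [0, 0, 0, 24]
R5 ← R5 − (1/2)·R3: [0, 0, 0, -4]
R6 ← R6 − (10)·R3: [0, 0, 0, 32]
R5 ← R5 + (1/6)·R4: [0, 0, 0, 0]
R6 ← R6 − (4/3)·R4: [0, 0, 0, 0]
Echelon form has 4 nonzero rows, so rank(P) = 4.

4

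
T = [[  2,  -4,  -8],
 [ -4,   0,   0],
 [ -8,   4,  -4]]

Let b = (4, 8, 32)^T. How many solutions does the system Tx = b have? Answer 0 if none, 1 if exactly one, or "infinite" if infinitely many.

1

Row reduce the augmented matrix [T | b].
R2 ← R2 + (2)·R1: [0, -8, -16, 16]
R3 ← R3 + (4)·R1: [0, -12, -36, 48]
R3 ← R3 − (3/2)·R2: [0, 0, -12, 24]
The echelon form has 3 nonzero rows, and every pivot lies in the first 3 columns, so rank(T) = rank([T|b]) = 3.
The system is consistent.
rank = 3 = number of unknowns, so the solution is unique.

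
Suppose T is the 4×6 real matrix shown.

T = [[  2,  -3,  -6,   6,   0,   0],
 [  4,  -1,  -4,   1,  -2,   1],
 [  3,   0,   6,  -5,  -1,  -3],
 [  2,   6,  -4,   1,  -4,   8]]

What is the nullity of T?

2

Row reduce to echelon form.
R2 ← R2 − (2)·R1: [0, 5, 8, -11, -2, 1]
R3 ← R3 − (3/2)·R1: [0, 9/2, 15, -14, -1, -3]
R4 ← R4 − R1: [0, 9, 2, -5, -4, 8]
R3 ← R3 − (9/10)·R2: [0, 0, 39/5, -41/10, 4/5, -39/10]
R4 ← R4 − (9/5)·R2: [0, 0, -62/5, 74/5, -2/5, 31/5]
R4 ← R4 + (62/39)·R3: [0, 0, 0, 323/39, 34/39, 0]
4 nonzero rows, so rank(T) = 4.
T has 6 columns; by rank–nullity, nullity = 6 − 4 = 2.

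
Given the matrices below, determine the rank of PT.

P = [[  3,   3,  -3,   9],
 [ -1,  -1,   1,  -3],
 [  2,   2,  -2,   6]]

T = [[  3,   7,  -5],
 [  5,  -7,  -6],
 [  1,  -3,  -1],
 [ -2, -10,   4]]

First compute PT:
[[  3, -81,   6],
 [ -1,  27,  -2],
 [  2, -54,   4]]
Now row reduce the product.
R2 ← R2 + (1/3)·R1: [0, 0, 0]
R3 ← R3 − (2/3)·R1: [0, 0, 0]
1 nonzero row, so rank(PT) = 1.

1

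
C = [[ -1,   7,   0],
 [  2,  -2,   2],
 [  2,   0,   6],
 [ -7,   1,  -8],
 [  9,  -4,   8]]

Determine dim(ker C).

Row reduce to echelon form.
R2 ← R2 + (2)·R1: [0, 12, 2]
R3 ← R3 + (2)·R1: [0, 14, 6]
R4 ← R4 − (7)·R1: [0, -48, -8]
R5 ← R5 + (9)·R1: [0, 59, 8]
R3 ← R3 − (7/6)·R2: [0, 0, 11/3]
R4 ← R4 + (4)·R2: [0, 0, 0]
R5 ← R5 − (59/12)·R2: [0, 0, -11/6]
R5 ← R5 + (1/2)·R3: [0, 0, 0]
3 nonzero rows, so rank(C) = 3.
C has 3 columns; by rank–nullity, nullity = 3 − 3 = 0.

0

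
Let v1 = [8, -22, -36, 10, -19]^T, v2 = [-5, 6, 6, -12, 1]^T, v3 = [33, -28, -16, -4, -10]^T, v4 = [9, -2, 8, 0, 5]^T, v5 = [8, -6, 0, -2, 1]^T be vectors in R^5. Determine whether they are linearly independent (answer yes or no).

no

Form the matrix with these vectors as rows and row reduce.
R2 ← R2 + (5/8)·R1: [0, -31/4, -33/2, -23/4, -87/8]
R3 ← R3 − (33/8)·R1: [0, 251/4, 265/2, -181/4, 547/8]
R4 ← R4 − (9/8)·R1: [0, 91/4, 97/2, -45/4, 211/8]
R5 ← R5 − R1: [0, 16, 36, -12, 20]
R3 ← R3 + (251/31)·R2: [0, 0, -34/31, -2846/31, -610/31]
R4 ← R4 + (91/31)·R2: [0, 0, 2/31, -872/31, -172/31]
R5 ← R5 + (64/31)·R2: [0, 0, 60/31, -740/31, -76/31]
R4 ← R4 + (1/17)·R3: [0, 0, 0, -570/17, -114/17]
R5 ← R5 + (30/17)·R3: [0, 0, 0, -3160/17, -632/17]
R5 ← R5 − (316/57)·R4: [0, 0, 0, 0, 0]
4 nonzero rows, so the 5 vectors span a space of dimension 4.
Since 4 < 5, the vectors are linearly dependent.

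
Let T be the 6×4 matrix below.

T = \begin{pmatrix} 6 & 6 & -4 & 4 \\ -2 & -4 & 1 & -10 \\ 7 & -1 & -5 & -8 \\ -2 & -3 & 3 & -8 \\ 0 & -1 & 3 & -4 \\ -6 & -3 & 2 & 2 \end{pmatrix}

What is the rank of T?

4

Row reduce to echelon form.
R2 ← R2 + (1/3)·R1: [0, -2, -1/3, -26/3]
R3 ← R3 − (7/6)·R1: [0, -8, -1/3, -38/3]
R4 ← R4 + (1/3)·R1: [0, -1, 5/3, -20/3]
R6 ← R6 + R1: [0, 3, -2, 6]
R3 ← R3 − (4)·R2: [0, 0, 1, 22]
R4 ← R4 − (1/2)·R2: [0, 0, 11/6, -7/3]
R5 ← R5 − (1/2)·R2: [0, 0, 19/6, 1/3]
R6 ← R6 + (3/2)·R2: [0, 0, -5/2, -7]
R4 ← R4 − (11/6)·R3: [0, 0, 0, -128/3]
R5 ← R5 − (19/6)·R3: [0, 0, 0, -208/3]
R6 ← R6 + (5/2)·R3: [0, 0, 0, 48]
R5 ← R5 − (13/8)·R4: [0, 0, 0, 0]
R6 ← R6 + (9/8)·R4: [0, 0, 0, 0]
Echelon form has 4 nonzero rows, so rank(T) = 4.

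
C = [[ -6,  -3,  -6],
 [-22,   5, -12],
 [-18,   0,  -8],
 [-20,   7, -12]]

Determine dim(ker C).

Row reduce to echelon form.
R2 ← R2 − (11/3)·R1: [0, 16, 10]
R3 ← R3 − (3)·R1: [0, 9, 10]
R4 ← R4 − (10/3)·R1: [0, 17, 8]
R3 ← R3 − (9/16)·R2: [0, 0, 35/8]
R4 ← R4 − (17/16)·R2: [0, 0, -21/8]
R4 ← R4 + (3/5)·R3: [0, 0, 0]
3 nonzero rows, so rank(C) = 3.
C has 3 columns; by rank–nullity, nullity = 3 − 3 = 0.

0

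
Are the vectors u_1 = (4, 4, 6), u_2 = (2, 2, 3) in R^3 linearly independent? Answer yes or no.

no

Form the matrix with these vectors as rows and row reduce.
R2 ← R2 − (1/2)·R1: [0, 0, 0]
1 nonzero row, so the 2 vectors span a space of dimension 1.
Since 1 < 2, the vectors are linearly dependent.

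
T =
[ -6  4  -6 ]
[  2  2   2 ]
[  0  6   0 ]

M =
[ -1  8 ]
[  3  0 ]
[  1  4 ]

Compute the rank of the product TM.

2

First compute TM:
[[ 12, -72],
 [  6,  24],
 [ 18,   0]]
Now row reduce the product.
R2 ← R2 − (1/2)·R1: [0, 60]
R3 ← R3 − (3/2)·R1: [0, 108]
R3 ← R3 − (9/5)·R2: [0, 0]
2 nonzero rows, so rank(TM) = 2.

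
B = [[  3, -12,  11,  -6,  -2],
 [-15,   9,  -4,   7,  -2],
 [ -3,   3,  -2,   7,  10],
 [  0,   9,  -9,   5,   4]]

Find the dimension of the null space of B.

2

Row reduce to echelon form.
R2 ← R2 + (5)·R1: [0, -51, 51, -23, -12]
R3 ← R3 + R1: [0, -9, 9, 1, 8]
R3 ← R3 − (3/17)·R2: [0, 0, 0, 86/17, 172/17]
R4 ← R4 + (3/17)·R2: [0, 0, 0, 16/17, 32/17]
R4 ← R4 − (8/43)·R3: [0, 0, 0, 0, 0]
3 nonzero rows, so rank(B) = 3.
B has 5 columns; by rank–nullity, nullity = 5 − 3 = 2.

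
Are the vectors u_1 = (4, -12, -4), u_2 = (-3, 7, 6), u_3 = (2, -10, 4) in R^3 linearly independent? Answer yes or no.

no

Form the matrix with these vectors as rows and row reduce.
R2 ← R2 + (3/4)·R1: [0, -2, 3]
R3 ← R3 − (1/2)·R1: [0, -4, 6]
R3 ← R3 − (2)·R2: [0, 0, 0]
2 nonzero rows, so the 3 vectors span a space of dimension 2.
Since 2 < 3, the vectors are linearly dependent.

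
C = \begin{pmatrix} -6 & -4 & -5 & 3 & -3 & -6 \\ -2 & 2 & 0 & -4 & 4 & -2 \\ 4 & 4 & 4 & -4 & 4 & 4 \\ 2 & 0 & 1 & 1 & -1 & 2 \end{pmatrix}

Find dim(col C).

2

Row reduce to echelon form.
R2 ← R2 − (1/3)·R1: [0, 10/3, 5/3, -5, 5, 0]
R3 ← R3 + (2/3)·R1: [0, 4/3, 2/3, -2, 2, 0]
R4 ← R4 + (1/3)·R1: [0, -4/3, -2/3, 2, -2, 0]
R3 ← R3 − (2/5)·R2: [0, 0, 0, 0, 0, 0]
R4 ← R4 + (2/5)·R2: [0, 0, 0, 0, 0, 0]
Echelon form has 2 nonzero rows, so rank(C) = 2.
The column space has dimension equal to the rank: 2.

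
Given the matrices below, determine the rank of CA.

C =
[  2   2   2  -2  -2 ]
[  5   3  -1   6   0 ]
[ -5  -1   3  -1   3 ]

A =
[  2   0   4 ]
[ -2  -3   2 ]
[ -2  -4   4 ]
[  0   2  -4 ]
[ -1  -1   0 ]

First compute CA:
[[ -2, -16,  28],
 [  6,   7,  -2],
 [-17, -14,  -6]]
Now row reduce the product.
R2 ← R2 + (3)·R1: [0, -41, 82]
R3 ← R3 − (17/2)·R1: [0, 122, -244]
R3 ← R3 + (122/41)·R2: [0, 0, 0]
2 nonzero rows, so rank(CA) = 2.

2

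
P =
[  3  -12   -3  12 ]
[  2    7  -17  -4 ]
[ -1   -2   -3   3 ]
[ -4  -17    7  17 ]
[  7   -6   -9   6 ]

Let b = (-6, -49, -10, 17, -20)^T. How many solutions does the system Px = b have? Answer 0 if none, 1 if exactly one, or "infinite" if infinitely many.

Row reduce the augmented matrix [P | b].
R2 ← R2 − (2/3)·R1: [0, 15, -15, -12, -45]
R3 ← R3 + (1/3)·R1: [0, -6, -4, 7, -12]
R4 ← R4 + (4/3)·R1: [0, -33, 3, 33, 9]
R5 ← R5 − (7/3)·R1: [0, 22, -2, -22, -6]
R3 ← R3 + (2/5)·R2: [0, 0, -10, 11/5, -30]
R4 ← R4 + (11/5)·R2: [0, 0, -30, 33/5, -90]
R5 ← R5 − (22/15)·R2: [0, 0, 20, -22/5, 60]
R4 ← R4 − (3)·R3: [0, 0, 0, 0, 0]
R5 ← R5 + (2)·R3: [0, 0, 0, 0, 0]
The echelon form has 3 nonzero rows, and every pivot lies in the first 4 columns, so rank(P) = rank([P|b]) = 3.
The system is consistent.
rank = 3 < 4 unknowns, so there are infinitely many solutions.

infinite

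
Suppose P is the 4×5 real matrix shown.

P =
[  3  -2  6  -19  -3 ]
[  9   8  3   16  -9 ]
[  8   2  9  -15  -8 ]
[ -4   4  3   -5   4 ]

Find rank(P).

Row reduce to echelon form.
R2 ← R2 − (3)·R1: [0, 14, -15, 73, 0]
R3 ← R3 − (8/3)·R1: [0, 22/3, -7, 107/3, 0]
R4 ← R4 + (4/3)·R1: [0, 4/3, 11, -91/3, 0]
R3 ← R3 − (11/21)·R2: [0, 0, 6/7, -18/7, 0]
R4 ← R4 − (2/21)·R2: [0, 0, 87/7, -261/7, 0]
R4 ← R4 − (29/2)·R3: [0, 0, 0, 0, 0]
Echelon form has 3 nonzero rows, so rank(P) = 3.

3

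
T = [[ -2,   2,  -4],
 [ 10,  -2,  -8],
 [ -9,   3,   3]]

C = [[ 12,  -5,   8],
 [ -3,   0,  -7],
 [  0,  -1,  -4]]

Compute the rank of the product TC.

2

First compute TC:
[[-30,  14, -14],
 [126, -42, 126],
 [-117,  42, -105]]
Now row reduce the product.
R2 ← R2 + (21/5)·R1: [0, 84/5, 336/5]
R3 ← R3 − (39/10)·R1: [0, -63/5, -252/5]
R3 ← R3 + (3/4)·R2: [0, 0, 0]
2 nonzero rows, so rank(TC) = 2.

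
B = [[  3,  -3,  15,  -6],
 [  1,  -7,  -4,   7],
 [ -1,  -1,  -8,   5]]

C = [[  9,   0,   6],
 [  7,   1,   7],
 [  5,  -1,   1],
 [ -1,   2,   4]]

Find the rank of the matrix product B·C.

2

First compute BC:
[[ 87, -30, -12],
 [-67,  11, -19],
 [-61,  17,  -1]]
Now row reduce the product.
R2 ← R2 + (67/87)·R1: [0, -351/29, -819/29]
R3 ← R3 + (61/87)·R1: [0, -117/29, -273/29]
R3 ← R3 − (1/3)·R2: [0, 0, 0]
2 nonzero rows, so rank(BC) = 2.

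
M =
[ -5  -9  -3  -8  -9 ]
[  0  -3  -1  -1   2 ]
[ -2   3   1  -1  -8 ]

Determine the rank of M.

Row reduce to echelon form.
R3 ← R3 − (2/5)·R1: [0, 33/5, 11/5, 11/5, -22/5]
R3 ← R3 + (11/5)·R2: [0, 0, 0, 0, 0]
Echelon form has 2 nonzero rows, so rank(M) = 2.

2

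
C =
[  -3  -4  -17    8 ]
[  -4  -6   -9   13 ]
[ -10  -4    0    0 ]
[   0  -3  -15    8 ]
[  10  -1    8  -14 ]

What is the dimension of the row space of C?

Row reduce to echelon form.
R2 ← R2 − (4/3)·R1: [0, -2/3, 41/3, 7/3]
R3 ← R3 − (10/3)·R1: [0, 28/3, 170/3, -80/3]
R5 ← R5 + (10/3)·R1: [0, -43/3, -146/3, 38/3]
R3 ← R3 + (14)·R2: [0, 0, 248, 6]
R4 ← R4 − (9/2)·R2: [0, 0, -153/2, -5/2]
R5 ← R5 − (43/2)·R2: [0, 0, -685/2, -75/2]
R4 ← R4 + (153/496)·R3: [0, 0, 0, -161/248]
R5 ← R5 + (685/496)·R3: [0, 0, 0, -7245/248]
R5 ← R5 − (45)·R4: [0, 0, 0, 0]
Echelon form has 4 nonzero rows, so rank(C) = 4.
The row space has dimension equal to the rank: 4.

4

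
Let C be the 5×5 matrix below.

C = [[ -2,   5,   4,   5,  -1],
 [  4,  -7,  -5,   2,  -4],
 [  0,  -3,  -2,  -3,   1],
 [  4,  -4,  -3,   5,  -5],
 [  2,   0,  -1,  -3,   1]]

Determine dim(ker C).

2

Row reduce to echelon form.
R2 ← R2 + (2)·R1: [0, 3, 3, 12, -6]
R4 ← R4 + (2)·R1: [0, 6, 5, 15, -7]
R5 ← R5 + R1: [0, 5, 3, 2, 0]
R3 ← R3 + R2: [0, 0, 1, 9, -5]
R4 ← R4 − (2)·R2: [0, 0, -1, -9, 5]
R5 ← R5 − (5/3)·R2: [0, 0, -2, -18, 10]
R4 ← R4 + R3: [0, 0, 0, 0, 0]
R5 ← R5 + (2)·R3: [0, 0, 0, 0, 0]
3 nonzero rows, so rank(C) = 3.
C has 5 columns; by rank–nullity, nullity = 5 − 3 = 2.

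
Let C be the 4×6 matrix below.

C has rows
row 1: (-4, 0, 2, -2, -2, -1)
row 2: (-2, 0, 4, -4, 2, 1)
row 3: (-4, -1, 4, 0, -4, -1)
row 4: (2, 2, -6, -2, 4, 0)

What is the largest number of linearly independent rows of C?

3

Row reduce to echelon form.
R2 ← R2 − (1/2)·R1: [0, 0, 3, -3, 3, 3/2]
R3 ← R3 − R1: [0, -1, 2, 2, -2, 0]
R4 ← R4 + (1/2)·R1: [0, 2, -5, -3, 3, -1/2]
Swap R2 ↔ R3
R4 ← R4 + (2)·R2: [0, 0, -1, 1, -1, -1/2]
R4 ← R4 + (1/3)·R3: [0, 0, 0, 0, 0, 0]
Echelon form has 3 nonzero rows, so rank(C) = 3.
The rank gives the maximum number of linearly independent rows: 3.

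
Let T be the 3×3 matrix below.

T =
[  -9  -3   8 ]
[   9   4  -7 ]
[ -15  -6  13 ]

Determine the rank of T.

3

Row reduce to echelon form.
R2 ← R2 + R1: [0, 1, 1]
R3 ← R3 − (5/3)·R1: [0, -1, -1/3]
R3 ← R3 + R2: [0, 0, 2/3]
Echelon form has 3 nonzero rows, so rank(T) = 3.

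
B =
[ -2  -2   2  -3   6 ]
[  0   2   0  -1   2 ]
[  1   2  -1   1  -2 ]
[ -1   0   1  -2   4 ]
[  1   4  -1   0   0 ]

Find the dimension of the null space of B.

Row reduce to echelon form.
R3 ← R3 + (1/2)·R1: [0, 1, 0, -1/2, 1]
R4 ← R4 − (1/2)·R1: [0, 1, 0, -1/2, 1]
R5 ← R5 + (1/2)·R1: [0, 3, 0, -3/2, 3]
R3 ← R3 − (1/2)·R2: [0, 0, 0, 0, 0]
R4 ← R4 − (1/2)·R2: [0, 0, 0, 0, 0]
R5 ← R5 − (3/2)·R2: [0, 0, 0, 0, 0]
2 nonzero rows, so rank(B) = 2.
B has 5 columns; by rank–nullity, nullity = 5 − 2 = 3.

3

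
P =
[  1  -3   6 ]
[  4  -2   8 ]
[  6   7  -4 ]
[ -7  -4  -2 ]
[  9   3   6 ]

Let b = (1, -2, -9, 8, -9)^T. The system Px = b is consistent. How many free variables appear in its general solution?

Row reduce the augmented matrix [P | b].
R2 ← R2 − (4)·R1: [0, 10, -16, -6]
R3 ← R3 − (6)·R1: [0, 25, -40, -15]
R4 ← R4 + (7)·R1: [0, -25, 40, 15]
R5 ← R5 − (9)·R1: [0, 30, -48, -18]
R3 ← R3 − (5/2)·R2: [0, 0, 0, 0]
R4 ← R4 + (5/2)·R2: [0, 0, 0, 0]
R5 ← R5 − (3)·R2: [0, 0, 0, 0]
The echelon form has 2 nonzero rows, and every pivot lies in the first 3 columns, so rank(P) = rank([P|b]) = 2.
The system is consistent.
Free variables = (unknowns) − (rank) = 3 − 2 = 1.

1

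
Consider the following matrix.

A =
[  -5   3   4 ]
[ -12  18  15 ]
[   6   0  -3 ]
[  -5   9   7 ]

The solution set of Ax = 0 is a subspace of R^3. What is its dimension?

Row reduce to echelon form.
R2 ← R2 − (12/5)·R1: [0, 54/5, 27/5]
R3 ← R3 + (6/5)·R1: [0, 18/5, 9/5]
R4 ← R4 − R1: [0, 6, 3]
R3 ← R3 − (1/3)·R2: [0, 0, 0]
R4 ← R4 − (5/9)·R2: [0, 0, 0]
2 nonzero rows, so rank(A) = 2.
A has 3 columns; by rank–nullity, nullity = 3 − 2 = 1.

1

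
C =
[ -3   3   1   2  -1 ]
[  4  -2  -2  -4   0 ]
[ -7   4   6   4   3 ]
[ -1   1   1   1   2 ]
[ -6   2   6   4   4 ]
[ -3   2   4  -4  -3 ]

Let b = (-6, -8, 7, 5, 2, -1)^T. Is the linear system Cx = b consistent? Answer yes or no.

no

Row reduce the augmented matrix [C | b].
R2 ← R2 + (4/3)·R1: [0, 2, -2/3, -4/3, -4/3, -16]
R3 ← R3 − (7/3)·R1: [0, -3, 11/3, -2/3, 16/3, 21]
R4 ← R4 − (1/3)·R1: [0, 0, 2/3, 1/3, 7/3, 7]
R5 ← R5 − (2)·R1: [0, -4, 4, 0, 6, 14]
R6 ← R6 − R1: [0, -1, 3, -6, -2, 5]
R3 ← R3 + (3/2)·R2: [0, 0, 8/3, -8/3, 10/3, -3]
R5 ← R5 + (2)·R2: [0, 0, 8/3, -8/3, 10/3, -18]
R6 ← R6 + (1/2)·R2: [0, 0, 8/3, -20/3, -8/3, -3]
R4 ← R4 − (1/4)·R3: [0, 0, 0, 1, 3/2, 31/4]
R5 ← R5 − R3: [0, 0, 0, 0, 0, -15]
R6 ← R6 − R3: [0, 0, 0, -4, -6, 0]
R6 ← R6 + (4)·R4: [0, 0, 0, 0, 0, 31]
R6 ← R6 + (31/15)·R5: [0, 0, 0, 0, 0, 0]
The echelon form has 5 nonzero rows; the last pivot sits in the augmented column, so rank(C) = 4 but rank([C|b]) = 5.
Since the ranks differ, the system is inconsistent.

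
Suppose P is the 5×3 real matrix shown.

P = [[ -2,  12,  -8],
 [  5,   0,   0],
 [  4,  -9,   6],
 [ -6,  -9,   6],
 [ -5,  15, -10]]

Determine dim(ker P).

Row reduce to echelon form.
R2 ← R2 + (5/2)·R1: [0, 30, -20]
R3 ← R3 + (2)·R1: [0, 15, -10]
R4 ← R4 − (3)·R1: [0, -45, 30]
R5 ← R5 − (5/2)·R1: [0, -15, 10]
R3 ← R3 − (1/2)·R2: [0, 0, 0]
R4 ← R4 + (3/2)·R2: [0, 0, 0]
R5 ← R5 + (1/2)·R2: [0, 0, 0]
2 nonzero rows, so rank(P) = 2.
P has 3 columns; by rank–nullity, nullity = 3 − 2 = 1.

1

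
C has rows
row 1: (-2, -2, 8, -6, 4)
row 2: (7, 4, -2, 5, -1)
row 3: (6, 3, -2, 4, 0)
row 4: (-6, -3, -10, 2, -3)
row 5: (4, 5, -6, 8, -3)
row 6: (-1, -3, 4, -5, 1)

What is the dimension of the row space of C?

Row reduce to echelon form.
R2 ← R2 + (7/2)·R1: [0, -3, 26, -16, 13]
R3 ← R3 + (3)·R1: [0, -3, 22, -14, 12]
R4 ← R4 − (3)·R1: [0, 3, -34, 20, -15]
R5 ← R5 + (2)·R1: [0, 1, 10, -4, 5]
R6 ← R6 − (1/2)·R1: [0, -2, 0, -2, -1]
R3 ← R3 − R2: [0, 0, -4, 2, -1]
R4 ← R4 + R2: [0, 0, -8, 4, -2]
R5 ← R5 + (1/3)·R2: [0, 0, 56/3, -28/3, 28/3]
R6 ← R6 − (2/3)·R2: [0, 0, -52/3, 26/3, -29/3]
R4 ← R4 − (2)·R3: [0, 0, 0, 0, 0]
R5 ← R5 + (14/3)·R3: [0, 0, 0, 0, 14/3]
R6 ← R6 − (13/3)·R3: [0, 0, 0, 0, -16/3]
Swap R4 ↔ R5
R6 ← R6 + (8/7)·R4: [0, 0, 0, 0, 0]
Echelon form has 4 nonzero rows, so rank(C) = 4.
The row space has dimension equal to the rank: 4.

4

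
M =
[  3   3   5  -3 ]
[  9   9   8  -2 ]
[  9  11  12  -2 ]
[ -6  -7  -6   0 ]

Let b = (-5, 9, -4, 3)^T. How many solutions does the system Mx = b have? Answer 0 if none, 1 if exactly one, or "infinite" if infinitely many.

Row reduce the augmented matrix [M | b].
R2 ← R2 − (3)·R1: [0, 0, -7, 7, 24]
R3 ← R3 − (3)·R1: [0, 2, -3, 7, 11]
R4 ← R4 + (2)·R1: [0, -1, 4, -6, -7]
Swap R2 ↔ R3
R4 ← R4 + (1/2)·R2: [0, 0, 5/2, -5/2, -3/2]
R4 ← R4 + (5/14)·R3: [0, 0, 0, 0, 99/14]
The echelon form has 4 nonzero rows; the last pivot sits in the augmented column, so rank(M) = 3 but rank([M|b]) = 4.
Since the ranks differ, the system is inconsistent.
It has no solutions.

0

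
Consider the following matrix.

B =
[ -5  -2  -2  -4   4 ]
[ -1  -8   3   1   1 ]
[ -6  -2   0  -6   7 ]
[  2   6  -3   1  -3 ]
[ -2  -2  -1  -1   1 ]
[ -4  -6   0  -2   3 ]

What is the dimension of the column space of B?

Row reduce to echelon form.
R2 ← R2 − (1/5)·R1: [0, -38/5, 17/5, 9/5, 1/5]
R3 ← R3 − (6/5)·R1: [0, 2/5, 12/5, -6/5, 11/5]
R4 ← R4 + (2/5)·R1: [0, 26/5, -19/5, -3/5, -7/5]
R5 ← R5 − (2/5)·R1: [0, -6/5, -1/5, 3/5, -3/5]
R6 ← R6 − (4/5)·R1: [0, -22/5, 8/5, 6/5, -1/5]
R3 ← R3 + (1/19)·R2: [0, 0, 49/19, -21/19, 42/19]
R4 ← R4 + (13/19)·R2: [0, 0, -28/19, 12/19, -24/19]
R5 ← R5 − (3/19)·R2: [0, 0, -14/19, 6/19, -12/19]
R6 ← R6 − (11/19)·R2: [0, 0, -7/19, 3/19, -6/19]
R4 ← R4 + (4/7)·R3: [0, 0, 0, 0, 0]
R5 ← R5 + (2/7)·R3: [0, 0, 0, 0, 0]
R6 ← R6 + (1/7)·R3: [0, 0, 0, 0, 0]
Echelon form has 3 nonzero rows, so rank(B) = 3.
The column space has dimension equal to the rank: 3.

3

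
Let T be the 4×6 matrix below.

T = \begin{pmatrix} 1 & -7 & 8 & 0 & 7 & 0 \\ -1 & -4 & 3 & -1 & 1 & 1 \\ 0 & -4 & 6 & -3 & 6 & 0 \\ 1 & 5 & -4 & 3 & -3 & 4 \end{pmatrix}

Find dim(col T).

4

Row reduce to echelon form.
R2 ← R2 + R1: [0, -11, 11, -1, 8, 1]
R4 ← R4 − R1: [0, 12, -12, 3, -10, 4]
R3 ← R3 − (4/11)·R2: [0, 0, 2, -29/11, 34/11, -4/11]
R4 ← R4 + (12/11)·R2: [0, 0, 0, 21/11, -14/11, 56/11]
Echelon form has 4 nonzero rows, so rank(T) = 4.
The column space has dimension equal to the rank: 4.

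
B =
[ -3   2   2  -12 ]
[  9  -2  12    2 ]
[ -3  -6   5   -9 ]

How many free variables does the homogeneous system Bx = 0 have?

Row reduce to echelon form.
R2 ← R2 + (3)·R1: [0, 4, 18, -34]
R3 ← R3 − R1: [0, -8, 3, 3]
R3 ← R3 + (2)·R2: [0, 0, 39, -65]
3 nonzero rows, so rank(B) = 3.
B has 4 columns; by rank–nullity, nullity = 4 − 3 = 1.

1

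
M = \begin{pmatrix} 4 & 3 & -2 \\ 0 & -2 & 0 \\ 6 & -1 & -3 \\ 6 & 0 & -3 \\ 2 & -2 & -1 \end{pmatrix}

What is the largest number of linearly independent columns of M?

Row reduce to echelon form.
R3 ← R3 − (3/2)·R1: [0, -11/2, 0]
R4 ← R4 − (3/2)·R1: [0, -9/2, 0]
R5 ← R5 − (1/2)·R1: [0, -7/2, 0]
R3 ← R3 − (11/4)·R2: [0, 0, 0]
R4 ← R4 − (9/4)·R2: [0, 0, 0]
R5 ← R5 − (7/4)·R2: [0, 0, 0]
Echelon form has 2 nonzero rows, so rank(M) = 2.
The rank gives the maximum number of linearly independent columns: 2.

2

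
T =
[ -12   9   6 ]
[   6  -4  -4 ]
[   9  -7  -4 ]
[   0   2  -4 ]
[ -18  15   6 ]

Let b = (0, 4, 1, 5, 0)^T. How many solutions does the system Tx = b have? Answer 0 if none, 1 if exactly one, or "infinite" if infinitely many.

Row reduce the augmented matrix [T | b].
R2 ← R2 + (1/2)·R1: [0, 1/2, -1, 4]
R3 ← R3 + (3/4)·R1: [0, -1/4, 1/2, 1]
R5 ← R5 − (3/2)·R1: [0, 3/2, -3, 0]
R3 ← R3 + (1/2)·R2: [0, 0, 0, 3]
R4 ← R4 − (4)·R2: [0, 0, 0, -11]
R5 ← R5 − (3)·R2: [0, 0, 0, -12]
R4 ← R4 + (11/3)·R3: [0, 0, 0, 0]
R5 ← R5 + (4)·R3: [0, 0, 0, 0]
The echelon form has 3 nonzero rows; the last pivot sits in the augmented column, so rank(T) = 2 but rank([T|b]) = 3.
Since the ranks differ, the system is inconsistent.
It has no solutions.

0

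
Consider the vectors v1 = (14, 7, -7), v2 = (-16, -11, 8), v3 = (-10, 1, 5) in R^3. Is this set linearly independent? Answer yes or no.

Form the matrix with these vectors as rows and row reduce.
R2 ← R2 + (8/7)·R1: [0, -3, 0]
R3 ← R3 + (5/7)·R1: [0, 6, 0]
R3 ← R3 + (2)·R2: [0, 0, 0]
2 nonzero rows, so the 3 vectors span a space of dimension 2.
Since 2 < 3, the vectors are linearly dependent.

no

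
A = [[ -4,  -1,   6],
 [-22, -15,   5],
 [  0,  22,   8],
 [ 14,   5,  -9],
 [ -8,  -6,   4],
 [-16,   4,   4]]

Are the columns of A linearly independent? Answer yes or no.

yes

Row reduce A to echelon form.
R2 ← R2 − (11/2)·R1: [0, -19/2, -28]
R4 ← R4 + (7/2)·R1: [0, 3/2, 12]
R5 ← R5 − (2)·R1: [0, -4, -8]
R6 ← R6 − (4)·R1: [0, 8, -20]
R3 ← R3 + (44/19)·R2: [0, 0, -1080/19]
R4 ← R4 + (3/19)·R2: [0, 0, 144/19]
R5 ← R5 − (8/19)·R2: [0, 0, 72/19]
R6 ← R6 + (16/19)·R2: [0, 0, -828/19]
R4 ← R4 + (2/15)·R3: [0, 0, 0]
R5 ← R5 + (1/15)·R3: [0, 0, 0]
R6 ← R6 − (23/30)·R3: [0, 0, 0]
3 pivots among 3 columns.
Every column is a pivot column, so the columns are linearly independent.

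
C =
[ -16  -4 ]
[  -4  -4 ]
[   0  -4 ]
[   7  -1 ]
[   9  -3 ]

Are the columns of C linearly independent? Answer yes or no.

yes

Row reduce C to echelon form.
R2 ← R2 − (1/4)·R1: [0, -3]
R4 ← R4 + (7/16)·R1: [0, -11/4]
R5 ← R5 + (9/16)·R1: [0, -21/4]
R3 ← R3 − (4/3)·R2: [0, 0]
R4 ← R4 − (11/12)·R2: [0, 0]
R5 ← R5 − (7/4)·R2: [0, 0]
2 pivots among 2 columns.
Every column is a pivot column, so the columns are linearly independent.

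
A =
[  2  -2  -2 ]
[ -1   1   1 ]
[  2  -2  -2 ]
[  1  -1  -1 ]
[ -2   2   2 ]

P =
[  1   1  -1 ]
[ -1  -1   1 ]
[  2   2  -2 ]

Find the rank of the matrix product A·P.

First compute AP:
[[  0,   0,   0],
 [  0,   0,   0],
 [  0,   0,   0],
 [  0,   0,   0],
 [  0,   0,   0]]
Now row reduce the product.
0 nonzero rows, so rank(AP) = 0.

0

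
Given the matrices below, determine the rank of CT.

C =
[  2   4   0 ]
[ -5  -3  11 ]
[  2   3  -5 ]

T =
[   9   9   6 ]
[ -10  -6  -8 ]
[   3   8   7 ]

First compute CT:
[[-22,  -6, -20],
 [ 18,  61,  71],
 [-27, -40, -47]]
Now row reduce the product.
R2 ← R2 + (9/11)·R1: [0, 617/11, 601/11]
R3 ← R3 − (27/22)·R1: [0, -359/11, -247/11]
R3 ← R3 + (359/617)·R2: [0, 0, 5760/617]
3 nonzero rows, so rank(CT) = 3.

3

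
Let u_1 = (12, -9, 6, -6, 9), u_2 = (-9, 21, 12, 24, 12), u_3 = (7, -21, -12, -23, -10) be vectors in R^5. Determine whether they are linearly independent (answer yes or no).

Form the matrix with these vectors as rows and row reduce.
R2 ← R2 + (3/4)·R1: [0, 57/4, 33/2, 39/2, 75/4]
R3 ← R3 − (7/12)·R1: [0, -63/4, -31/2, -39/2, -61/4]
R3 ← R3 + (21/19)·R2: [0, 0, 52/19, 39/19, 104/19]
3 nonzero rows, so the 3 vectors span a space of dimension 3.
Since 3 = 3, the vectors are linearly independent.

yes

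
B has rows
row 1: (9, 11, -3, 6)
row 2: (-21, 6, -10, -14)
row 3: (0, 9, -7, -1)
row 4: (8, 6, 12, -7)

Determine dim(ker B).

0

Row reduce to echelon form.
R2 ← R2 + (7/3)·R1: [0, 95/3, -17, 0]
R4 ← R4 − (8/9)·R1: [0, -34/9, 44/3, -37/3]
R3 ← R3 − (27/95)·R2: [0, 0, -206/95, -1]
R4 ← R4 + (34/285)·R2: [0, 0, 3602/285, -37/3]
R4 ← R4 + (1801/309)·R3: [0, 0, 0, -5612/309]
4 nonzero rows, so rank(B) = 4.
B has 4 columns; by rank–nullity, nullity = 4 − 4 = 0.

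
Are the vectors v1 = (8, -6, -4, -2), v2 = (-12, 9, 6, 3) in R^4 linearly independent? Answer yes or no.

Form the matrix with these vectors as rows and row reduce.
R2 ← R2 + (3/2)·R1: [0, 0, 0, 0]
1 nonzero row, so the 2 vectors span a space of dimension 1.
Since 1 < 2, the vectors are linearly dependent.

no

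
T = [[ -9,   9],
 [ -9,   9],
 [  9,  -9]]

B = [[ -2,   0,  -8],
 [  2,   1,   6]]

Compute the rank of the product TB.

First compute TB:
[[ 36,   9, 126],
 [ 36,   9, 126],
 [-36,  -9, -126]]
Now row reduce the product.
R2 ← R2 − R1: [0, 0, 0]
R3 ← R3 + R1: [0, 0, 0]
1 nonzero row, so rank(TB) = 1.

1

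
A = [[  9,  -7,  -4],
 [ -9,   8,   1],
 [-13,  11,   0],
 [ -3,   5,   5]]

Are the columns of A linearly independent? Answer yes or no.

yes

Row reduce A to echelon form.
R2 ← R2 + R1: [0, 1, -3]
R3 ← R3 + (13/9)·R1: [0, 8/9, -52/9]
R4 ← R4 + (1/3)·R1: [0, 8/3, 11/3]
R3 ← R3 − (8/9)·R2: [0, 0, -28/9]
R4 ← R4 − (8/3)·R2: [0, 0, 35/3]
R4 ← R4 + (15/4)·R3: [0, 0, 0]
3 pivots among 3 columns.
Every column is a pivot column, so the columns are linearly independent.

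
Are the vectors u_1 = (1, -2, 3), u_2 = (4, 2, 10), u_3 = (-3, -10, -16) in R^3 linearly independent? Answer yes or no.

Form the matrix with these vectors as rows and row reduce.
R2 ← R2 − (4)·R1: [0, 10, -2]
R3 ← R3 + (3)·R1: [0, -16, -7]
R3 ← R3 + (8/5)·R2: [0, 0, -51/5]
3 nonzero rows, so the 3 vectors span a space of dimension 3.
Since 3 = 3, the vectors are linearly independent.

yes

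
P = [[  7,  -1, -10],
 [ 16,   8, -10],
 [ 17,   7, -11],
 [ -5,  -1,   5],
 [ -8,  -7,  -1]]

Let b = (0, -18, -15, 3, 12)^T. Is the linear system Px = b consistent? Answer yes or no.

yes

Row reduce the augmented matrix [P | b].
R2 ← R2 − (16/7)·R1: [0, 72/7, 90/7, -18]
R3 ← R3 − (17/7)·R1: [0, 66/7, 93/7, -15]
R4 ← R4 + (5/7)·R1: [0, -12/7, -15/7, 3]
R5 ← R5 + (8/7)·R1: [0, -57/7, -87/7, 12]
R3 ← R3 − (11/12)·R2: [0, 0, 3/2, 3/2]
R4 ← R4 + (1/6)·R2: [0, 0, 0, 0]
R5 ← R5 + (19/24)·R2: [0, 0, -9/4, -9/4]
R5 ← R5 + (3/2)·R3: [0, 0, 0, 0]
The echelon form has 3 nonzero rows, and every pivot lies in the first 3 columns, so rank(P) = rank([P|b]) = 3.
The system is consistent.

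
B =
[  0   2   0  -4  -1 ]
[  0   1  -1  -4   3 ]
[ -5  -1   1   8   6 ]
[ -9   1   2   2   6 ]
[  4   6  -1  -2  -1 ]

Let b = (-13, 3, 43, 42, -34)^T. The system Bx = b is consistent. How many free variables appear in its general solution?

1

Row reduce the augmented matrix [B | b].
Swap R1 ↔ R3
R4 ← R4 − (9/5)·R1: [0, 14/5, 1/5, -62/5, -24/5, -177/5]
R5 ← R5 + (4/5)·R1: [0, 26/5, -1/5, 22/5, 19/5, 2/5]
R3 ← R3 − (2)·R2: [0, 0, 2, 4, -7, -19]
R4 ← R4 − (14/5)·R2: [0, 0, 3, -6/5, -66/5, -219/5]
R5 ← R5 − (26/5)·R2: [0, 0, 5, 126/5, -59/5, -76/5]
R4 ← R4 − (3/2)·R3: [0, 0, 0, -36/5, -27/10, -153/10]
R5 ← R5 − (5/2)·R3: [0, 0, 0, 76/5, 57/10, 323/10]
R5 ← R5 + (19/9)·R4: [0, 0, 0, 0, 0, 0]
The echelon form has 4 nonzero rows, and every pivot lies in the first 5 columns, so rank(B) = rank([B|b]) = 4.
The system is consistent.
Free variables = (unknowns) − (rank) = 5 − 4 = 1.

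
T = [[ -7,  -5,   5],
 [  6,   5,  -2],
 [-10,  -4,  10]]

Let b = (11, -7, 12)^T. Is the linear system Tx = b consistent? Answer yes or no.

yes

Row reduce the augmented matrix [T | b].
R2 ← R2 + (6/7)·R1: [0, 5/7, 16/7, 17/7]
R3 ← R3 − (10/7)·R1: [0, 22/7, 20/7, -26/7]
R3 ← R3 − (22/5)·R2: [0, 0, -36/5, -72/5]
The echelon form has 3 nonzero rows, and every pivot lies in the first 3 columns, so rank(T) = rank([T|b]) = 3.
The system is consistent.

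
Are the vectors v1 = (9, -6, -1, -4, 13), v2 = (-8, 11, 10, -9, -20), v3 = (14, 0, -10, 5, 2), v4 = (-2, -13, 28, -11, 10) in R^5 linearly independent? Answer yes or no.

Form the matrix with these vectors as rows and row reduce.
R2 ← R2 + (8/9)·R1: [0, 17/3, 82/9, -113/9, -76/9]
R3 ← R3 − (14/9)·R1: [0, 28/3, -76/9, 101/9, -164/9]
R4 ← R4 + (2/9)·R1: [0, -43/3, 250/9, -107/9, 116/9]
R3 ← R3 − (28/17)·R2: [0, 0, -1196/51, 1627/51, -220/51]
R4 ← R4 + (43/17)·R2: [0, 0, 864/17, -742/17, -144/17]
R4 ← R4 + (648/299)·R3: [0, 0, 0, 7622/299, -5328/299]
4 nonzero rows, so the 4 vectors span a space of dimension 4.
Since 4 = 4, the vectors are linearly independent.

yes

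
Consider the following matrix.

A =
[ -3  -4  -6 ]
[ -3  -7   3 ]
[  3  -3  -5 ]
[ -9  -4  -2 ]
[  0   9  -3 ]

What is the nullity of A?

Row reduce to echelon form.
R2 ← R2 − R1: [0, -3, 9]
R3 ← R3 + R1: [0, -7, -11]
R4 ← R4 − (3)·R1: [0, 8, 16]
R3 ← R3 − (7/3)·R2: [0, 0, -32]
R4 ← R4 + (8/3)·R2: [0, 0, 40]
R5 ← R5 + (3)·R2: [0, 0, 24]
R4 ← R4 + (5/4)·R3: [0, 0, 0]
R5 ← R5 + (3/4)·R3: [0, 0, 0]
3 nonzero rows, so rank(A) = 3.
A has 3 columns; by rank–nullity, nullity = 3 − 3 = 0.

0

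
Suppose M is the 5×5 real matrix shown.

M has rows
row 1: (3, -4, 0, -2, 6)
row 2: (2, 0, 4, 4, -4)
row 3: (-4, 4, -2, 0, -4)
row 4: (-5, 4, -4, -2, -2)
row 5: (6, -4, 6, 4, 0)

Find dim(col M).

Row reduce to echelon form.
R2 ← R2 − (2/3)·R1: [0, 8/3, 4, 16/3, -8]
R3 ← R3 + (4/3)·R1: [0, -4/3, -2, -8/3, 4]
R4 ← R4 + (5/3)·R1: [0, -8/3, -4, -16/3, 8]
R5 ← R5 − (2)·R1: [0, 4, 6, 8, -12]
R3 ← R3 + (1/2)·R2: [0, 0, 0, 0, 0]
R4 ← R4 + R2: [0, 0, 0, 0, 0]
R5 ← R5 − (3/2)·R2: [0, 0, 0, 0, 0]
Echelon form has 2 nonzero rows, so rank(M) = 2.
The column space has dimension equal to the rank: 2.

2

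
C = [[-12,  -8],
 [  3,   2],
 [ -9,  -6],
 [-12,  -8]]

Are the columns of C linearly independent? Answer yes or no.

Row reduce C to echelon form.
R2 ← R2 + (1/4)·R1: [0, 0]
R3 ← R3 − (3/4)·R1: [0, 0]
R4 ← R4 − R1: [0, 0]
1 pivot among 2 columns.
Only 1 < 2 pivot columns, so the columns are linearly dependent.

no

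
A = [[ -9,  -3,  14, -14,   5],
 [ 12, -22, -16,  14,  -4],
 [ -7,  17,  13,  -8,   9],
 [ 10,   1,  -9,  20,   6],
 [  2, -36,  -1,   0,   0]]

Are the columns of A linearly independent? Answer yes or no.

Row reduce A to echelon form.
R2 ← R2 + (4/3)·R1: [0, -26, 8/3, -14/3, 8/3]
R3 ← R3 − (7/9)·R1: [0, 58/3, 19/9, 26/9, 46/9]
R4 ← R4 + (10/9)·R1: [0, -7/3, 59/9, 40/9, 104/9]
R5 ← R5 + (2/9)·R1: [0, -110/3, 19/9, -28/9, 10/9]
R3 ← R3 + (29/39)·R2: [0, 0, 479/117, -68/117, 830/117]
R4 ← R4 − (7/78)·R2: [0, 0, 739/117, 569/117, 1324/117]
R5 ← R5 − (55/39)·R2: [0, 0, -193/117, 406/117, -310/117]
R4 ← R4 − (739/479)·R3: [0, 0, 0, 2759/479, 178/479]
R5 ← R5 + (193/479)·R3: [0, 0, 0, 1550/479, 100/479]
R5 ← R5 − (50/89)·R4: [0, 0, 0, 0, 0]
4 pivots among 5 columns.
Only 4 < 5 pivot columns, so the columns are linearly dependent.

no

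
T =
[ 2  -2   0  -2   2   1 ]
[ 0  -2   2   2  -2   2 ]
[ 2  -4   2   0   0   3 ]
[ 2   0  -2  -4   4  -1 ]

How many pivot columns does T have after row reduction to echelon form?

2

Row reduce to echelon form.
R3 ← R3 − R1: [0, -2, 2, 2, -2, 2]
R4 ← R4 − R1: [0, 2, -2, -2, 2, -2]
R3 ← R3 − R2: [0, 0, 0, 0, 0, 0]
R4 ← R4 + R2: [0, 0, 0, 0, 0, 0]
Echelon form has 2 nonzero rows, so rank(T) = 2.
Each nonzero row contributes one pivot column: 2 pivot columns.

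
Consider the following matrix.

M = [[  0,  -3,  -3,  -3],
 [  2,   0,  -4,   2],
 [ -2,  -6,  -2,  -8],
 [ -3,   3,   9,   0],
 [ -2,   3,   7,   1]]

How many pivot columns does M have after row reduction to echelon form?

Row reduce to echelon form.
Swap R1 ↔ R2
R3 ← R3 + R1: [0, -6, -6, -6]
R4 ← R4 + (3/2)·R1: [0, 3, 3, 3]
R5 ← R5 + R1: [0, 3, 3, 3]
R3 ← R3 − (2)·R2: [0, 0, 0, 0]
R4 ← R4 + R2: [0, 0, 0, 0]
R5 ← R5 + R2: [0, 0, 0, 0]
Echelon form has 2 nonzero rows, so rank(M) = 2.
Each nonzero row contributes one pivot column: 2 pivot columns.

2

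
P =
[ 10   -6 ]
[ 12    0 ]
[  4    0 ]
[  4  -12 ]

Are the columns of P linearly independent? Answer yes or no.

Row reduce P to echelon form.
R2 ← R2 − (6/5)·R1: [0, 36/5]
R3 ← R3 − (2/5)·R1: [0, 12/5]
R4 ← R4 − (2/5)·R1: [0, -48/5]
R3 ← R3 − (1/3)·R2: [0, 0]
R4 ← R4 + (4/3)·R2: [0, 0]
2 pivots among 2 columns.
Every column is a pivot column, so the columns are linearly independent.

yes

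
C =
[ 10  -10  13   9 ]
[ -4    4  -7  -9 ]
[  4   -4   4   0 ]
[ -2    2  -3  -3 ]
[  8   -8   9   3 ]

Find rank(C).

Row reduce to echelon form.
R2 ← R2 + (2/5)·R1: [0, 0, -9/5, -27/5]
R3 ← R3 − (2/5)·R1: [0, 0, -6/5, -18/5]
R4 ← R4 + (1/5)·R1: [0, 0, -2/5, -6/5]
R5 ← R5 − (4/5)·R1: [0, 0, -7/5, -21/5]
R3 ← R3 − (2/3)·R2: [0, 0, 0, 0]
R4 ← R4 − (2/9)·R2: [0, 0, 0, 0]
R5 ← R5 − (7/9)·R2: [0, 0, 0, 0]
Echelon form has 2 nonzero rows, so rank(C) = 2.

2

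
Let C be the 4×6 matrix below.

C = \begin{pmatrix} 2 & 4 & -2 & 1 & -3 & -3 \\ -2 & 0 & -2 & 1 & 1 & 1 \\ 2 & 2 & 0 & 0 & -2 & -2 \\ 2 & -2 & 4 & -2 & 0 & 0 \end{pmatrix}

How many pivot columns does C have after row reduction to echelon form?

Row reduce to echelon form.
R2 ← R2 + R1: [0, 4, -4, 2, -2, -2]
R3 ← R3 − R1: [0, -2, 2, -1, 1, 1]
R4 ← R4 − R1: [0, -6, 6, -3, 3, 3]
R3 ← R3 + (1/2)·R2: [0, 0, 0, 0, 0, 0]
R4 ← R4 + (3/2)·R2: [0, 0, 0, 0, 0, 0]
Echelon form has 2 nonzero rows, so rank(C) = 2.
Each nonzero row contributes one pivot column: 2 pivot columns.

2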